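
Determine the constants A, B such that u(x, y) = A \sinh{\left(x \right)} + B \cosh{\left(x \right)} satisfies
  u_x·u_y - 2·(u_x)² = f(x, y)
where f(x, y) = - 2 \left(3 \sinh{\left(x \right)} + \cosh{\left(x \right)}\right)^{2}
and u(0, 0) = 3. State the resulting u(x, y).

Substitute the ansatz u = A \sinh{\left(x \right)} + B \cosh{\left(x \right)} into the left-hand side.
Derivatives of the ansatz:
  u_x = A \cosh{\left(x \right)} + B \sinh{\left(x \right)}
  u_y = 0
Term by term:
  u_x·u_y = 0
  -2·(u_x)² = - 2 A^{2} \cosh^{2}{\left(x \right)} - 4 A B \sinh{\left(x \right)} \cosh{\left(x \right)} - 2 B^{2} \sinh^{2}{\left(x \right)}
So the left-hand side equals
  - 2 A^{2} \cosh^{2}{\left(x \right)} - 4 A B \sinh{\left(x \right)} \cosh{\left(x \right)} - 2 B^{2} \sinh^{2}{\left(x \right)}
This must equal f(x, y) identically; expanded, f = - 18 \sinh^{2}{\left(x \right)} - 12 \sinh{\left(x \right)} \cosh{\left(x \right)} - 2 \cosh^{2}{\left(x \right)}.
Matching coefficients of the independent functions:
  [\sinh{\left(x \right)} \cosh{\left(x \right)}]:  - 4 A B = -12
  [\sinh^{2}{\left(x \right)}]:  - 2 B^{2} = -18
  [\cosh^{2}{\left(x \right)}]:  - 2 A^{2} = -2
These equations allow (A, B) = (-1, -3) or (1, 3).
Impose the point condition(s):
  u(0, 0) = 3  ⟹  B = 3
Only A = 1, B = 3 satisfies everything.
Hence u(x, y) = \sinh{\left(x \right)} + 3 \cosh{\left(x \right)}.

Answer: u(x, y) = \sinh{\left(x \right)} + 3 \cosh{\left(x \right)}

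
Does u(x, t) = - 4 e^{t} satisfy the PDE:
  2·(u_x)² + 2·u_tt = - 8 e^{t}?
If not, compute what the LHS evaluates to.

Answer: Yes

Derivation:
Evaluate each term of the left-hand side for u = - 4 e^{t}.
Derivatives:
  u_x = 0
  u_tt = - 4 e^{t}
Terms:
  2·(u_x)² = 0
  2·u_tt = - 8 e^{t}
Sum: LHS = - 8 e^{t}
This is exactly the given right-hand side, so u is a solution.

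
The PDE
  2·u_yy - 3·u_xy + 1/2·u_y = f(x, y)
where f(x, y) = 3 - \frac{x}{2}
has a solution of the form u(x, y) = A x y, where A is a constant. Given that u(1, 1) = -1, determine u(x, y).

Substitute the ansatz u = A x y into the left-hand side.
Derivatives of the ansatz:
  u_yy = 0
  u_xy = A
  u_y = A x
Term by term:
  2·u_yy = 0
  -3·u_xy = - 3 A
  1/2·u_y = \frac{A x}{2}
So the left-hand side equals
  \frac{A x}{2} - 3 A
This must equal f(x, y) = 3 - \frac{x}{2} identically.
Matching coefficients of the independent functions:
  [constant term]:  - 3 A = 3
  [x]:  \frac{A}{2} = - \frac{1}{2}
Solving: A = -1.
Check against the point condition:
  u(1, 1) = -1  ⟹  A = -1  ✓
Hence u(x, y) = - x y.

Answer: u(x, y) = - x y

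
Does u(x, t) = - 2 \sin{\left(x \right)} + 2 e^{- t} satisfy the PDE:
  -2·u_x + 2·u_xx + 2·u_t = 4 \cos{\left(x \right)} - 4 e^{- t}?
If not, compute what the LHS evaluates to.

Evaluate each term of the left-hand side for u = - 2 \sin{\left(x \right)} + 2 e^{- t}.
Derivatives:
  u_x = - 2 \cos{\left(x \right)}
  u_xx = 2 \sin{\left(x \right)}
  u_t = - 2 e^{- t}
Terms:
  -2·u_x = 4 \cos{\left(x \right)}
  2·u_xx = 4 \sin{\left(x \right)}
  2·u_t = - 4 e^{- t}
Sum: LHS = 4 \sqrt{2} \sin{\left(x + \frac{\pi}{4} \right)} - 4 e^{- t}
Given right-hand side: 4 \cos{\left(x \right)} - 4 e^{- t}. Difference LHS − RHS = 4 \sin{\left(x \right)} ≠ 0, so u is not a solution.

Answer: No, the LHS evaluates to 4 \sqrt{2} \sin{\left(x + \frac{\pi}{4} \right)} - 4 e^{- t}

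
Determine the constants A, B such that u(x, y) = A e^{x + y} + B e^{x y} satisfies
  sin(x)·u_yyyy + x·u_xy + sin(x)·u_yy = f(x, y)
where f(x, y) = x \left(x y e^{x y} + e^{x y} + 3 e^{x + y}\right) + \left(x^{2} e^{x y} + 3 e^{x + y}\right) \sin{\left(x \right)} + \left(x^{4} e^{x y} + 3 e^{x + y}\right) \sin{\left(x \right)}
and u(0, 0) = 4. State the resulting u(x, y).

Substitute the ansatz u = A e^{x + y} + B e^{x y} into the left-hand side.
Derivatives of the ansatz:
  u_yyyy = A e^{x} e^{y} + B x^{4} e^{x y}
  u_xy = A e^{x} e^{y} + B x y e^{x y} + B e^{x y}
  u_yy = A e^{x} e^{y} + B x^{2} e^{x y}
Term by term:
  sin(x)·u_yyyy = A e^{x} e^{y} \sin{\left(x \right)} + B x^{4} e^{x y} \sin{\left(x \right)}
  x·u_xy = A x e^{x} e^{y} + B x^{2} y e^{x y} + B x e^{x y}
  sin(x)·u_yy = A e^{x} e^{y} \sin{\left(x \right)} + B x^{2} e^{x y} \sin{\left(x \right)}
So the left-hand side equals
  A x e^{x} e^{y} + 2 A e^{x} e^{y} \sin{\left(x \right)} + B x^{4} e^{x y} \sin{\left(x \right)} + B x^{2} y e^{x y} + B x^{2} e^{x y} \sin{\left(x \right)} + B x e^{x y}
This must equal f(x, y) identically; expanded, f = x^{4} e^{x y} \sin{\left(x \right)} + x^{2} y e^{x y} + x^{2} e^{x y} \sin{\left(x \right)} + 3 x e^{x} e^{y} + x e^{x y} + 6 e^{x} e^{y} \sin{\left(x \right)}.
Matching coefficients of the independent functions:
  [x e^{x y}, x^{2} y e^{x y}, x^{2} e^{x y} \sin{\left(x \right)}, x^{4} e^{x y} \sin{\left(x \right)}]:  B = 1
  [x e^{x} e^{y}]:  A = 3
  [e^{x} e^{y} \sin{\left(x \right)}]:  2 A = 6
Solving: A = 3, B = 1.
Check against the point condition:
  u(0, 0) = 4  ⟹  A + B = 4  ✓
Hence u(x, y) = e^{x y} + 3 e^{x + y}.

Answer: u(x, y) = e^{x y} + 3 e^{x + y}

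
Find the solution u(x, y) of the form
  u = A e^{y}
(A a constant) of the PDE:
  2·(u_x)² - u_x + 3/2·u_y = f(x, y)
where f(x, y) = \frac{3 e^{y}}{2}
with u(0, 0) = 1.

Substitute the ansatz u = A e^{y} into the left-hand side.
Derivatives of the ansatz:
  u_x = 0
  u_y = A e^{y}
Term by term:
  2·(u_x)² = 0
  -u_x = 0
  3/2·u_y = \frac{3 A e^{y}}{2}
So the left-hand side equals
  \frac{3 A e^{y}}{2}
This must equal f(x, y) = \frac{3 e^{y}}{2} identically.
Matching coefficients of the independent functions:
  [e^{y}]:  \frac{3 A}{2} = \frac{3}{2}
Solving: A = 1.
Check against the point condition:
  u(0, 0) = 1  ⟹  A = 1  ✓
Hence u(x, y) = e^{y}.

Answer: u(x, y) = e^{y}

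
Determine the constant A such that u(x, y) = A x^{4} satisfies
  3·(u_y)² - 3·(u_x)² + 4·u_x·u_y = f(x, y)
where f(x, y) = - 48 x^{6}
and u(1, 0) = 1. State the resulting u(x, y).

Substitute the ansatz u = A x^{4} into the left-hand side.
Derivatives of the ansatz:
  u_y = 0
  u_x = 4 A x^{3}
Term by term:
  3·(u_y)² = 0
  -3·(u_x)² = - 48 A^{2} x^{6}
  4·u_x·u_y = 0
So the left-hand side equals
  - 48 A^{2} x^{6}
This must equal f(x, y) = - 48 x^{6} identically.
Matching coefficients of the independent functions:
  [x^{6}]:  - 48 A^{2} = -48
These equations allow (A) = (-1) or (1).
Impose the point condition(s):
  u(1, 0) = 1  ⟹  A = 1
Only A = 1 satisfies everything.
Hence u(x, y) = x^{4}.

Answer: u(x, y) = x^{4}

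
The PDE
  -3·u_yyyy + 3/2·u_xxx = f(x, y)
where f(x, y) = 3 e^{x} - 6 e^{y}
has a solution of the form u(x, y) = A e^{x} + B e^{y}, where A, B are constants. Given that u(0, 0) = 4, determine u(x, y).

Answer: u(x, y) = 2 e^{x} + 2 e^{y}

Derivation:
Substitute the ansatz u = A e^{x} + B e^{y} into the left-hand side.
Derivatives of the ansatz:
  u_yyyy = B e^{y}
  u_xxx = A e^{x}
Term by term:
  -3·u_yyyy = - 3 B e^{y}
  3/2·u_xxx = \frac{3 A e^{x}}{2}
So the left-hand side equals
  \frac{3 A e^{x}}{2} - 3 B e^{y}
This must equal f(x, y) = 3 e^{x} - 6 e^{y} identically.
Matching coefficients of the independent functions:
  [e^{x}]:  \frac{3 A}{2} = 3
  [e^{y}]:  - 3 B = -6
Solving: A = 2, B = 2.
Check against the point condition:
  u(0, 0) = 4  ⟹  A + B = 4  ✓
Hence u(x, y) = 2 e^{x} + 2 e^{y}.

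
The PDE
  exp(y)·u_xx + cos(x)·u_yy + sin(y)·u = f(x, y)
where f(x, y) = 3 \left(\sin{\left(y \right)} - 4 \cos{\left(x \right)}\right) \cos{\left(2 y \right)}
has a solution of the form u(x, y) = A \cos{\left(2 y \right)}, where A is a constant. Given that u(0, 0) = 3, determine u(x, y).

Substitute the ansatz u = A \cos{\left(2 y \right)} into the left-hand side.
Derivatives of the ansatz:
  u_xx = 0
  u_yy = - 4 A \cos{\left(2 y \right)}
Term by term:
  exp(y)·u_xx = 0
  cos(x)·u_yy = - 4 A \cos{\left(x \right)} \cos{\left(2 y \right)}
  sin(y)·u = A \sin{\left(y \right)} \cos{\left(2 y \right)}
So the left-hand side equals
  A \sin{\left(y \right)} \cos{\left(2 y \right)} - 4 A \cos{\left(x \right)} \cos{\left(2 y \right)}
This must equal f(x, y) identically; expanded, f = 3 \sin{\left(y \right)} \cos{\left(2 y \right)} - 12 \cos{\left(x \right)} \cos{\left(2 y \right)}.
Matching coefficients of the independent functions:
  [\sin{\left(y \right)} \cos{\left(2 y \right)}]:  A = 3
  [\cos{\left(x \right)} \cos{\left(2 y \right)}]:  - 4 A = -12
Solving: A = 3.
Check against the point condition:
  u(0, 0) = 3  ⟹  A = 3  ✓
Hence u(x, y) = 3 \cos{\left(2 y \right)}.

Answer: u(x, y) = 3 \cos{\left(2 y \right)}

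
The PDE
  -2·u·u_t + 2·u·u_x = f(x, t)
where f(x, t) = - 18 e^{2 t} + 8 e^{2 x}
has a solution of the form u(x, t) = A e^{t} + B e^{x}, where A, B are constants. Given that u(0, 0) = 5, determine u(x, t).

Answer: u(x, t) = 3 e^{t} + 2 e^{x}

Derivation:
Substitute the ansatz u = A e^{t} + B e^{x} into the left-hand side.
Derivatives of the ansatz:
  u_t = A e^{t}
  u_x = B e^{x}
Term by term:
  -2·u·u_t = - 2 A^{2} e^{2 t} - 2 A B e^{t} e^{x}
  2·u·u_x = 2 A B e^{t} e^{x} + 2 B^{2} e^{2 x}
So the left-hand side equals
  - 2 A^{2} e^{2 t} + 2 B^{2} e^{2 x}
This must equal f(x, t) = - 18 e^{2 t} + 8 e^{2 x} identically.
Matching coefficients of the independent functions:
  [e^{2 t}]:  - 2 A^{2} = -18
  [e^{2 x}]:  2 B^{2} = 8
These equations allow (A, B) = (-3, -2) or (-3, 2) or (3, -2) or (3, 2).
Impose the point condition(s):
  u(0, 0) = 5  ⟹  A + B = 5
Only A = 3, B = 2 satisfies everything.
Hence u(x, t) = 3 e^{t} + 2 e^{x}.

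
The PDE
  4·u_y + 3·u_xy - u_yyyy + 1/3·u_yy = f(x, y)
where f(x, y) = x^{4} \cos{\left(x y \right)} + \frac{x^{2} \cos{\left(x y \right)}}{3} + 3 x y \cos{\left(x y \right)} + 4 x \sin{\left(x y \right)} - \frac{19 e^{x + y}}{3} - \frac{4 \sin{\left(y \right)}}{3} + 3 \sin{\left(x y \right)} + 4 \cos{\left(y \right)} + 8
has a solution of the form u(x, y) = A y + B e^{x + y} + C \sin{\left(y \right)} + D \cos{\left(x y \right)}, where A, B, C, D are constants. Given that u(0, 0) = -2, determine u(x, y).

Substitute the ansatz u = A y + B e^{x + y} + C \sin{\left(y \right)} + D \cos{\left(x y \right)} into the left-hand side.
Derivatives of the ansatz:
  u_y = A + B e^{x} e^{y} + C \cos{\left(y \right)} - D x \sin{\left(x y \right)}
  u_xy = B e^{x} e^{y} - D x y \cos{\left(x y \right)} - D \sin{\left(x y \right)}
  u_yyyy = B e^{x} e^{y} + C \sin{\left(y \right)} + D x^{4} \cos{\left(x y \right)}
  u_yy = B e^{x} e^{y} - C \sin{\left(y \right)} - D x^{2} \cos{\left(x y \right)}
Term by term:
  4·u_y = 4 A + 4 B e^{x} e^{y} + 4 C \cos{\left(y \right)} - 4 D x \sin{\left(x y \right)}
  3·u_xy = 3 B e^{x} e^{y} - 3 D x y \cos{\left(x y \right)} - 3 D \sin{\left(x y \right)}
  -u_yyyy = - B e^{x} e^{y} - C \sin{\left(y \right)} - D x^{4} \cos{\left(x y \right)}
  1/3·u_yy = \frac{B e^{x} e^{y}}{3} - \frac{C \sin{\left(y \right)}}{3} - \frac{D x^{2} \cos{\left(x y \right)}}{3}
So the left-hand side equals
  4 A + \frac{19 B e^{x} e^{y}}{3} - \frac{4 C \sin{\left(y \right)}}{3} + 4 C \cos{\left(y \right)} - D x^{4} \cos{\left(x y \right)} - \frac{D x^{2} \cos{\left(x y \right)}}{3} - 3 D x y \cos{\left(x y \right)} - 4 D x \sin{\left(x y \right)} - 3 D \sin{\left(x y \right)}
This must equal f(x, y) identically; expanded, f = x^{4} \cos{\left(x y \right)} + \frac{x^{2} \cos{\left(x y \right)}}{3} + 3 x y \cos{\left(x y \right)} + 4 x \sin{\left(x y \right)} - \frac{19 e^{x} e^{y}}{3} - \frac{4 \sin{\left(y \right)}}{3} + 3 \sin{\left(x y \right)} + 4 \cos{\left(y \right)} + 8.
Matching coefficients of the independent functions:
  [constant term]:  4 A = 8
  [x \sin{\left(x y \right)}]:  - 4 D = 4
  [x^{2} \cos{\left(x y \right)}]:  - \frac{D}{3} = \frac{1}{3}
  [x^{4} \cos{\left(x y \right)}]:  - D = 1
  [e^{x} e^{y}]:  \frac{19 B}{3} = - \frac{19}{3}
  [x y \cos{\left(x y \right)}, \sin{\left(x y \right)}]:  - 3 D = 3
  [\sin{\left(y \right)}]:  - \frac{4 C}{3} = - \frac{4}{3}
  [\cos{\left(y \right)}]:  4 C = 4
Solving: A = 2, B = -1, C = 1, D = -1.
Check against the point condition:
  u(0, 0) = -2  ⟹  B + D = -2  ✓
Hence u(x, y) = 2 y - e^{x + y} + \sin{\left(y \right)} - \cos{\left(x y \right)}.

Answer: u(x, y) = 2 y - e^{x + y} + \sin{\left(y \right)} - \cos{\left(x y \right)}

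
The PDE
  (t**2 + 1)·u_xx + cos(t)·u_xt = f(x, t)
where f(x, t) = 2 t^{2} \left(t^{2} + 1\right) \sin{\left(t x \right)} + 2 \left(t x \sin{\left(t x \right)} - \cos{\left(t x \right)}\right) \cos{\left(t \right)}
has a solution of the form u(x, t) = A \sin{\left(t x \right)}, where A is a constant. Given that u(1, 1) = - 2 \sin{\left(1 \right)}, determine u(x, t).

Substitute the ansatz u = A \sin{\left(t x \right)} into the left-hand side.
Derivatives of the ansatz:
  u_xx = - A t^{2} \sin{\left(t x \right)}
  u_xt = - A t x \sin{\left(t x \right)} + A \cos{\left(t x \right)}
Term by term:
  (t**2 + 1)·u_xx = - A t^{4} \sin{\left(t x \right)} - A t^{2} \sin{\left(t x \right)}
  cos(t)·u_xt = - A t x \sin{\left(t x \right)} \cos{\left(t \right)} + A \cos{\left(t \right)} \cos{\left(t x \right)}
So the left-hand side equals
  - A t^{4} \sin{\left(t x \right)} - A t^{2} \sin{\left(t x \right)} - A t x \sin{\left(t x \right)} \cos{\left(t \right)} + A \cos{\left(t \right)} \cos{\left(t x \right)}
This must equal f(x, t) identically; expanded, f = 2 t^{4} \sin{\left(t x \right)} + 2 t^{2} \sin{\left(t x \right)} + 2 t x \sin{\left(t x \right)} \cos{\left(t \right)} - 2 \cos{\left(t \right)} \cos{\left(t x \right)}.
Matching coefficients of the independent functions:
  [t^{2} \sin{\left(t x \right)}, t^{4} \sin{\left(t x \right)}, t x \sin{\left(t x \right)} \cos{\left(t \right)}]:  - A = 2
  [\cos{\left(t \right)} \cos{\left(t x \right)}]:  A = -2
Solving: A = -2.
Check against the point condition:
  u(1, 1) = - 2 \sin{\left(1 \right)}  ⟹  A \sin{\left(1 \right)} = - 2 \sin{\left(1 \right)}  ✓
Hence u(x, t) = - 2 \sin{\left(t x \right)}.

Answer: u(x, t) = - 2 \sin{\left(t x \right)}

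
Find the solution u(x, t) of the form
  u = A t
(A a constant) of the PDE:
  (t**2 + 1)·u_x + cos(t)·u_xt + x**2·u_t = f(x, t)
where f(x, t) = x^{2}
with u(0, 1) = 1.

Substitute the ansatz u = A t into the left-hand side.
Derivatives of the ansatz:
  u_x = 0
  u_xt = 0
  u_t = A
Term by term:
  (t**2 + 1)·u_x = 0
  cos(t)·u_xt = 0
  x**2·u_t = A x^{2}
So the left-hand side equals
  A x^{2}
This must equal f(x, t) = x^{2} identically.
Matching coefficients of the independent functions:
  [x^{2}]:  A = 1
Solving: A = 1.
Check against the point condition:
  u(0, 1) = 1  ⟹  A = 1  ✓
Hence u(x, t) = t.

Answer: u(x, t) = t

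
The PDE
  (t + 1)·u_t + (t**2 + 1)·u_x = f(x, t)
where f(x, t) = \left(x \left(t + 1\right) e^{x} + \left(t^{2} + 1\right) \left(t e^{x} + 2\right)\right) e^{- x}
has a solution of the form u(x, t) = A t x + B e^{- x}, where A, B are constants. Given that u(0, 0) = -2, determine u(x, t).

Substitute the ansatz u = A t x + B e^{- x} into the left-hand side.
Derivatives of the ansatz:
  u_t = A x
  u_x = A t - B e^{- x}
Term by term:
  (t + 1)·u_t = A t x + A x
  (t**2 + 1)·u_x = A t^{3} + A t - B t^{2} e^{- x} - B e^{- x}
So the left-hand side equals
  A t^{3} + A t x + A t + A x - B t^{2} e^{- x} - B e^{- x}
This must equal f(x, t) identically; expanded, f = t^{3} + 2 t^{2} e^{- x} + t x + t + x + 2 e^{- x}.
Matching coefficients of the independent functions:
  [t, t^{3}, x, t x]:  A = 1
  [t^{2} e^{- x}, e^{- x}]:  - B = 2
Solving: A = 1, B = -2.
Check against the point condition:
  u(0, 0) = -2  ⟹  B = -2  ✓
Hence u(x, t) = t x - 2 e^{- x}.

Answer: u(x, t) = t x - 2 e^{- x}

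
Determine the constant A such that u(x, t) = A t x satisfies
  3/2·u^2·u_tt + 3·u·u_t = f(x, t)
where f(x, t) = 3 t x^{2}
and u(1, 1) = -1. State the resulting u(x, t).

Answer: u(x, t) = - t x

Derivation:
Substitute the ansatz u = A t x into the left-hand side.
Derivatives of the ansatz:
  u_tt = 0
  u_t = A x
Term by term:
  3/2·u^2·u_tt = 0
  3·u·u_t = 3 A^{2} t x^{2}
So the left-hand side equals
  3 A^{2} t x^{2}
This must equal f(x, t) = 3 t x^{2} identically.
Matching coefficients of the independent functions:
  [t x^{2}]:  3 A^{2} = 3
These equations allow (A) = (-1) or (1).
Impose the point condition(s):
  u(1, 1) = -1  ⟹  A = -1
Only A = -1 satisfies everything.
Hence u(x, t) = - t x.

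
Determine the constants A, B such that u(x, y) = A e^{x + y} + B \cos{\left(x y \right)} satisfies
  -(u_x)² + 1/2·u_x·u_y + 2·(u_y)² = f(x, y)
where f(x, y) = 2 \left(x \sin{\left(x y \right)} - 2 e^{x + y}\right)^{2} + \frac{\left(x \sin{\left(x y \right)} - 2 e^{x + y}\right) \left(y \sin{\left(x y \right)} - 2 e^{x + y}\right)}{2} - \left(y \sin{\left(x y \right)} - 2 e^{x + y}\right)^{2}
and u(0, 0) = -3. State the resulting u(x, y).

Answer: u(x, y) = - 2 e^{x + y} - \cos{\left(x y \right)}

Derivation:
Substitute the ansatz u = A e^{x + y} + B \cos{\left(x y \right)} into the left-hand side.
Derivatives of the ansatz:
  u_x = A e^{x} e^{y} - B y \sin{\left(x y \right)}
  u_y = A e^{x} e^{y} - B x \sin{\left(x y \right)}
Term by term:
  -(u_x)² = - A^{2} e^{2 x} e^{2 y} + 2 A B y e^{x} e^{y} \sin{\left(x y \right)} - B^{2} y^{2} \sin^{2}{\left(x y \right)}
  1/2·u_x·u_y = \frac{A^{2} e^{2 x} e^{2 y}}{2} - \frac{A B x e^{x} e^{y} \sin{\left(x y \right)}}{2} - \frac{A B y e^{x} e^{y} \sin{\left(x y \right)}}{2} + \frac{B^{2} x y \sin^{2}{\left(x y \right)}}{2}
  2·(u_y)² = 2 A^{2} e^{2 x} e^{2 y} - 4 A B x e^{x} e^{y} \sin{\left(x y \right)} + 2 B^{2} x^{2} \sin^{2}{\left(x y \right)}
So the left-hand side equals
  \frac{3 A^{2} e^{2 x} e^{2 y}}{2} - \frac{9 A B x e^{x} e^{y} \sin{\left(x y \right)}}{2} + \frac{3 A B y e^{x} e^{y} \sin{\left(x y \right)}}{2} + 2 B^{2} x^{2} \sin^{2}{\left(x y \right)} + \frac{B^{2} x y \sin^{2}{\left(x y \right)}}{2} - B^{2} y^{2} \sin^{2}{\left(x y \right)}
This must equal f(x, y) identically; expanded, f = 2 x^{2} \sin^{2}{\left(x y \right)} + \frac{x y \sin^{2}{\left(x y \right)}}{2} - 9 x e^{x} e^{y} \sin{\left(x y \right)} - y^{2} \sin^{2}{\left(x y \right)} + 3 y e^{x} e^{y} \sin{\left(x y \right)} + 6 e^{2 x} e^{2 y}.
Matching coefficients of the independent functions:
  [x^{2} \sin^{2}{\left(x y \right)}]:  2 B^{2} = 2
  [y^{2} \sin^{2}{\left(x y \right)}]:  - B^{2} = -1
  [e^{2 x} e^{2 y}]:  \frac{3 A^{2}}{2} = 6
  [x y \sin^{2}{\left(x y \right)}]:  \frac{B^{2}}{2} = \frac{1}{2}
  [x e^{x} e^{y} \sin{\left(x y \right)}]:  - \frac{9 A B}{2} = -9
  [y e^{x} e^{y} \sin{\left(x y \right)}]:  \frac{3 A B}{2} = 3
These equations allow (A, B) = (-2, -1) or (2, 1).
Impose the point condition(s):
  u(0, 0) = -3  ⟹  A + B = -3
Only A = -2, B = -1 satisfies everything.
Hence u(x, y) = - 2 e^{x + y} - \cos{\left(x y \right)}.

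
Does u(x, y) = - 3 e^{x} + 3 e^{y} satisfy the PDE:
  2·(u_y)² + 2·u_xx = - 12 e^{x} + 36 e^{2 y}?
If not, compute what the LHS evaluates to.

Answer: No, the LHS evaluates to - 6 e^{x} + 18 e^{2 y}

Derivation:
Evaluate each term of the left-hand side for u = - 3 e^{x} + 3 e^{y}.
Derivatives:
  u_y = 3 e^{y}
  u_xx = - 3 e^{x}
Terms:
  2·(u_y)² = 18 e^{2 y}
  2·u_xx = - 6 e^{x}
Sum: LHS = - 6 e^{x} + 18 e^{2 y}
Given right-hand side: - 12 e^{x} + 36 e^{2 y}. Difference LHS − RHS = 6 e^{x} - 18 e^{2 y} ≠ 0, so u is not a solution.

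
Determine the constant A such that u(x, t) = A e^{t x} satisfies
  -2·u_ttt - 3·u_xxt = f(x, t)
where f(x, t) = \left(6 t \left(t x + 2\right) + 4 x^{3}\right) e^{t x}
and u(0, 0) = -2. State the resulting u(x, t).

Substitute the ansatz u = A e^{t x} into the left-hand side.
Derivatives of the ansatz:
  u_ttt = A x^{3} e^{t x}
  u_xxt = A t^{2} x e^{t x} + 2 A t e^{t x}
Term by term:
  -2·u_ttt = - 2 A x^{3} e^{t x}
  -3·u_xxt = - 3 A t^{2} x e^{t x} - 6 A t e^{t x}
So the left-hand side equals
  - 3 A t^{2} x e^{t x} - 6 A t e^{t x} - 2 A x^{3} e^{t x}
This must equal f(x, t) identically; expanded, f = 6 t^{2} x e^{t x} + 12 t e^{t x} + 4 x^{3} e^{t x}.
Matching coefficients of the independent functions:
  [t e^{t x}]:  - 6 A = 12
  [x^{3} e^{t x}]:  - 2 A = 4
  [t^{2} x e^{t x}]:  - 3 A = 6
Solving: A = -2.
Check against the point condition:
  u(0, 0) = -2  ⟹  A = -2  ✓
Hence u(x, t) = - 2 e^{t x}.

Answer: u(x, t) = - 2 e^{t x}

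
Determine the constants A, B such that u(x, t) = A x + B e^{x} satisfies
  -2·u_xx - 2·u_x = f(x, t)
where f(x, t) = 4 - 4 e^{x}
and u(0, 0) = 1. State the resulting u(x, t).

Substitute the ansatz u = A x + B e^{x} into the left-hand side.
Derivatives of the ansatz:
  u_xx = B e^{x}
  u_x = A + B e^{x}
Term by term:
  -2·u_xx = - 2 B e^{x}
  -2·u_x = - 2 A - 2 B e^{x}
So the left-hand side equals
  - 2 A - 4 B e^{x}
This must equal f(x, t) = 4 - 4 e^{x} identically.
Matching coefficients of the independent functions:
  [constant term]:  - 2 A = 4
  [e^{x}]:  - 4 B = -4
Solving: A = -2, B = 1.
Check against the point condition:
  u(0, 0) = 1  ⟹  B = 1  ✓
Hence u(x, t) = - 2 x + e^{x}.

Answer: u(x, t) = - 2 x + e^{x}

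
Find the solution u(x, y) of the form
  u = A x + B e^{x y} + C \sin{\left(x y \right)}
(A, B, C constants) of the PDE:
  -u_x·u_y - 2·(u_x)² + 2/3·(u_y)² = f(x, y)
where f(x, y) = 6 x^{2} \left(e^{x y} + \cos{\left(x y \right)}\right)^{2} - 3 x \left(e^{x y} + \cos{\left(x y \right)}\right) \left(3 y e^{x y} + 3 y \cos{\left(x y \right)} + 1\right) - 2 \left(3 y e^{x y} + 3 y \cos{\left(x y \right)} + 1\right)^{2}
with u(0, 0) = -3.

Answer: u(x, y) = - x - 3 e^{x y} - 3 \sin{\left(x y \right)}

Derivation:
Substitute the ansatz u = A x + B e^{x y} + C \sin{\left(x y \right)} into the left-hand side.
Derivatives of the ansatz:
  u_x = A + B y e^{x y} + C y \cos{\left(x y \right)}
  u_y = B x e^{x y} + C x \cos{\left(x y \right)}
Term by term:
  -u_x·u_y = - A B x e^{x y} - A C x \cos{\left(x y \right)} - B^{2} x y e^{2 x y} - 2 B C x y e^{x y} \cos{\left(x y \right)} - C^{2} x y \cos^{2}{\left(x y \right)}
  -2·(u_x)² = - 2 A^{2} - 4 A B y e^{x y} - 4 A C y \cos{\left(x y \right)} - 2 B^{2} y^{2} e^{2 x y} - 4 B C y^{2} e^{x y} \cos{\left(x y \right)} - 2 C^{2} y^{2} \cos^{2}{\left(x y \right)}
  2/3·(u_y)² = \frac{2 B^{2} x^{2} e^{2 x y}}{3} + \frac{4 B C x^{2} e^{x y} \cos{\left(x y \right)}}{3} + \frac{2 C^{2} x^{2} \cos^{2}{\left(x y \right)}}{3}
So the left-hand side equals
  - 2 A^{2} - A B x e^{x y} - 4 A B y e^{x y} - A C x \cos{\left(x y \right)} - 4 A C y \cos{\left(x y \right)} + \frac{2 B^{2} x^{2} e^{2 x y}}{3} - B^{2} x y e^{2 x y} - 2 B^{2} y^{2} e^{2 x y} + \frac{4 B C x^{2} e^{x y} \cos{\left(x y \right)}}{3} - 2 B C x y e^{x y} \cos{\left(x y \right)} - 4 B C y^{2} e^{x y} \cos{\left(x y \right)} + \frac{2 C^{2} x^{2} \cos^{2}{\left(x y \right)}}{3} - C^{2} x y \cos^{2}{\left(x y \right)} - 2 C^{2} y^{2} \cos^{2}{\left(x y \right)}
This must equal f(x, y) identically; expanded, f = 6 x^{2} e^{2 x y} + 12 x^{2} e^{x y} \cos{\left(x y \right)} + 6 x^{2} \cos^{2}{\left(x y \right)} - 9 x y e^{2 x y} - 18 x y e^{x y} \cos{\left(x y \right)} - 9 x y \cos^{2}{\left(x y \right)} - 3 x e^{x y} - 3 x \cos{\left(x y \right)} - 18 y^{2} e^{2 x y} - 36 y^{2} e^{x y} \cos{\left(x y \right)} - 18 y^{2} \cos^{2}{\left(x y \right)} - 12 y e^{x y} - 12 y \cos{\left(x y \right)} - 2.
Matching coefficients of the independent functions:
  [constant term]:  - 2 A^{2} = -2
  [x e^{x y}]:  - A B = -3
  [x \cos{\left(x y \right)}]:  - A C = -3
  [x^{2} e^{2 x y}]:  \frac{2 B^{2}}{3} = 6
  [x^{2} \cos^{2}{\left(x y \right)}]:  \frac{2 C^{2}}{3} = 6
  [y e^{x y}]:  - 4 A B = -12
  [y \cos{\left(x y \right)}]:  - 4 A C = -12
  [y^{2} e^{2 x y}]:  - 2 B^{2} = -18
  [y^{2} \cos^{2}{\left(x y \right)}]:  - 2 C^{2} = -18
  [x y e^{2 x y}]:  - B^{2} = -9
  [x y \cos^{2}{\left(x y \right)}]:  - C^{2} = -9
  [x^{2} e^{x y} \cos{\left(x y \right)}]:  \frac{4 B C}{3} = 12
  [y^{2} e^{x y} \cos{\left(x y \right)}]:  - 4 B C = -36
  [x y e^{x y} \cos{\left(x y \right)}]:  - 2 B C = -18
These equations allow (A, B, C) = (-1, -3, -3) or (1, 3, 3).
Impose the point condition(s):
  u(0, 0) = -3  ⟹  B = -3
Only A = -1, B = -3, C = -3 satisfies everything.
Hence u(x, y) = - x - 3 e^{x y} - 3 \sin{\left(x y \right)}.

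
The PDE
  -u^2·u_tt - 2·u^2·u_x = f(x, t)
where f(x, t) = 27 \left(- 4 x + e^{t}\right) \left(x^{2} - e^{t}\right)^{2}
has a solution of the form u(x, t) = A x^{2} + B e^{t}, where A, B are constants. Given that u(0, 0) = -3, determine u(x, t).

Substitute the ansatz u = A x^{2} + B e^{t} into the left-hand side.
Derivatives of the ansatz:
  u_tt = B e^{t}
  u_x = 2 A x
Term by term:
  -u^2·u_tt = - A^{2} B x^{4} e^{t} - 2 A B^{2} x^{2} e^{2 t} - B^{3} e^{3 t}
  -2·u^2·u_x = - 4 A^{3} x^{5} - 8 A^{2} B x^{3} e^{t} - 4 A B^{2} x e^{2 t}
So the left-hand side equals
  - 4 A^{3} x^{5} - A^{2} B x^{4} e^{t} - 8 A^{2} B x^{3} e^{t} - 2 A B^{2} x^{2} e^{2 t} - 4 A B^{2} x e^{2 t} - B^{3} e^{3 t}
This must equal f(x, t) identically; expanded, f = - 108 x^{5} + 27 x^{4} e^{t} + 216 x^{3} e^{t} - 54 x^{2} e^{2 t} - 108 x e^{2 t} + 27 e^{3 t}.
Matching coefficients of the independent functions:
  [x^{5}]:  - 4 A^{3} = -108
  [x e^{2 t}]:  - 4 A B^{2} = -108
  [x^{2} e^{2 t}]:  - 2 A B^{2} = -54
  [x^{3} e^{t}]:  - 8 A^{2} B = 216
  [x^{4} e^{t}]:  - A^{2} B = 27
  [e^{3 t}]:  - B^{3} = 27
Solving: A = 3, B = -3.
Check against the point condition:
  u(0, 0) = -3  ⟹  B = -3  ✓
Hence u(x, t) = 3 x^{2} - 3 e^{t}.

Answer: u(x, t) = 3 x^{2} - 3 e^{t}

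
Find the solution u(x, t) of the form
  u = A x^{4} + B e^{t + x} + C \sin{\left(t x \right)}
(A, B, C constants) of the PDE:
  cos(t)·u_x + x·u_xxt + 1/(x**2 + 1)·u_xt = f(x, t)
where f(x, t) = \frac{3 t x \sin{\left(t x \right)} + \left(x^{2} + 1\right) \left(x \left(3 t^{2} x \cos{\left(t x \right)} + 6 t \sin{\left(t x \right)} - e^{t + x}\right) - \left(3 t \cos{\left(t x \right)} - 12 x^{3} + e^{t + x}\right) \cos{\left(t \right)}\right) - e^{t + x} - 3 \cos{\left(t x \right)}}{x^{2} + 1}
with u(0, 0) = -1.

Answer: u(x, t) = 3 x^{4} - e^{t + x} - 3 \sin{\left(t x \right)}

Derivation:
Substitute the ansatz u = A x^{4} + B e^{t + x} + C \sin{\left(t x \right)} into the left-hand side.
Derivatives of the ansatz:
  u_x = 4 A x^{3} + B e^{t} e^{x} + C t \cos{\left(t x \right)}
  u_xxt = B e^{t} e^{x} - C t^{2} x \cos{\left(t x \right)} - 2 C t \sin{\left(t x \right)}
  u_xt = B e^{t} e^{x} - C t x \sin{\left(t x \right)} + C \cos{\left(t x \right)}
Term by term:
  cos(t)·u_x = 4 A x^{3} \cos{\left(t \right)} + B e^{t} e^{x} \cos{\left(t \right)} + C t \cos{\left(t \right)} \cos{\left(t x \right)}
  x·u_xxt = B x e^{t} e^{x} - C t^{2} x^{2} \cos{\left(t x \right)} - 2 C t x \sin{\left(t x \right)}
  1/(x**2 + 1)·u_xt = \frac{B e^{t} e^{x}}{x^{2} + 1} - \frac{C t x \sin{\left(t x \right)}}{x^{2} + 1} + \frac{C \cos{\left(t x \right)}}{x^{2} + 1}
So the left-hand side equals
  4 A x^{3} \cos{\left(t \right)} + B x e^{t} e^{x} + B e^{t} e^{x} \cos{\left(t \right)} + \frac{B e^{t} e^{x}}{x^{2} + 1} - C t^{2} x^{2} \cos{\left(t x \right)} - 2 C t x \sin{\left(t x \right)} - \frac{C t x \sin{\left(t x \right)}}{x^{2} + 1} + C t \cos{\left(t \right)} \cos{\left(t x \right)} + \frac{C \cos{\left(t x \right)}}{x^{2} + 1}
This must equal f(x, t) identically; expanded, f = 3 t^{2} x^{2} \cos{\left(t x \right)} + 6 t x \sin{\left(t x \right)} + \frac{3 t x \sin{\left(t x \right)}}{x^{2} + 1} - 3 t \cos{\left(t \right)} \cos{\left(t x \right)} + 12 x^{3} \cos{\left(t \right)} - x e^{t} e^{x} - e^{t} e^{x} \cos{\left(t \right)} - \frac{e^{t} e^{x}}{x^{2} + 1} - \frac{3 \cos{\left(t x \right)}}{x^{2} + 1}.
Matching coefficients of the independent functions:
  [x^{3} \cos{\left(t \right)}]:  4 A = 12
  [\frac{\cos{\left(t x \right)}}{x^{2} + 1}, t \cos{\left(t \right)} \cos{\left(t x \right)}]:  C = -3
  [t x \sin{\left(t x \right)}]:  - 2 C = 6
  [t^{2} x^{2} \cos{\left(t x \right)}, \frac{t x \sin{\left(t x \right)}}{x^{2} + 1}]:  - C = 3
  [x e^{t} e^{x}, \frac{e^{t} e^{x}}{x^{2} + 1}, e^{t} e^{x} \cos{\left(t \right)}]:  B = -1
Solving: A = 3, B = -1, C = -3.
Check against the point condition:
  u(0, 0) = -1  ⟹  B = -1  ✓
Hence u(x, t) = 3 x^{4} - e^{t + x} - 3 \sin{\left(t x \right)}.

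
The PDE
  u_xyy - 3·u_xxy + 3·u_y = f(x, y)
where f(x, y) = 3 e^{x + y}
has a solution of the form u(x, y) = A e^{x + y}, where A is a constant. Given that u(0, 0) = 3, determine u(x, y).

Substitute the ansatz u = A e^{x + y} into the left-hand side.
Derivatives of the ansatz:
  u_xyy = A e^{x} e^{y}
  u_xxy = A e^{x} e^{y}
  u_y = A e^{x} e^{y}
Term by term:
  u_xyy = A e^{x} e^{y}
  -3·u_xxy = - 3 A e^{x} e^{y}
  3·u_y = 3 A e^{x} e^{y}
So the left-hand side equals
  A e^{x} e^{y}
This must equal f(x, y) identically; expanded, f = 3 e^{x} e^{y}.
Matching coefficients of the independent functions:
  [e^{x} e^{y}]:  A = 3
Solving: A = 3.
Check against the point condition:
  u(0, 0) = 3  ⟹  A = 3  ✓
Hence u(x, y) = 3 e^{x + y}.

Answer: u(x, y) = 3 e^{x + y}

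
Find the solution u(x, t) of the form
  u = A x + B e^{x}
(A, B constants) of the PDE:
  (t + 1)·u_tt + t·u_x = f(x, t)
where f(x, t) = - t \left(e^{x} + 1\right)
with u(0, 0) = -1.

Substitute the ansatz u = A x + B e^{x} into the left-hand side.
Derivatives of the ansatz:
  u_tt = 0
  u_x = A + B e^{x}
Term by term:
  (t + 1)·u_tt = 0
  t·u_x = A t + B t e^{x}
So the left-hand side equals
  A t + B t e^{x}
This must equal f(x, t) identically; expanded, f = - t e^{x} - t.
Matching coefficients of the independent functions:
  [t]:  A = -1
  [t e^{x}]:  B = -1
Solving: A = -1, B = -1.
Check against the point condition:
  u(0, 0) = -1  ⟹  B = -1  ✓
Hence u(x, t) = - x - e^{x}.

Answer: u(x, t) = - x - e^{x}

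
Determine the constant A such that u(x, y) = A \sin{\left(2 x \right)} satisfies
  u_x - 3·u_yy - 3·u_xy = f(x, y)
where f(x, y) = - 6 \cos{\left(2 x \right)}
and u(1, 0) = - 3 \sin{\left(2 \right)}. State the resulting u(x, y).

Substitute the ansatz u = A \sin{\left(2 x \right)} into the left-hand side.
Derivatives of the ansatz:
  u_x = 2 A \cos{\left(2 x \right)}
  u_yy = 0
  u_xy = 0
Term by term:
  u_x = 2 A \cos{\left(2 x \right)}
  -3·u_yy = 0
  -3·u_xy = 0
So the left-hand side equals
  2 A \cos{\left(2 x \right)}
This must equal f(x, y) = - 6 \cos{\left(2 x \right)} identically.
Matching coefficients of the independent functions:
  [\cos{\left(2 x \right)}]:  2 A = -6
Solving: A = -3.
Check against the point condition:
  u(1, 0) = - 3 \sin{\left(2 \right)}  ⟹  A \sin{\left(2 \right)} = - 3 \sin{\left(2 \right)}  ✓
Hence u(x, y) = - 3 \sin{\left(2 x \right)}.

Answer: u(x, y) = - 3 \sin{\left(2 x \right)}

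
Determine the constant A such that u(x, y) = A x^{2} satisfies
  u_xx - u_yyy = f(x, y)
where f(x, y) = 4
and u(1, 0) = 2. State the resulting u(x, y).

Substitute the ansatz u = A x^{2} into the left-hand side.
Derivatives of the ansatz:
  u_xx = 2 A
  u_yyy = 0
Term by term:
  u_xx = 2 A
  -u_yyy = 0
So the left-hand side equals
  2 A
This must equal f(x, y) = 4 identically.
Matching coefficients of the independent functions:
  [constant term]:  2 A = 4
Solving: A = 2.
Check against the point condition:
  u(1, 0) = 2  ⟹  A = 2  ✓
Hence u(x, y) = 2 x^{2}.

Answer: u(x, y) = 2 x^{2}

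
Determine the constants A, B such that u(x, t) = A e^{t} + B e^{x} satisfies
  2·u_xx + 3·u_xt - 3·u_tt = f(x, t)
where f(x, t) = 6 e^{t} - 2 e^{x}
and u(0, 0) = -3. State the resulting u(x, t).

Substitute the ansatz u = A e^{t} + B e^{x} into the left-hand side.
Derivatives of the ansatz:
  u_xx = B e^{x}
  u_xt = 0
  u_tt = A e^{t}
Term by term:
  2·u_xx = 2 B e^{x}
  3·u_xt = 0
  -3·u_tt = - 3 A e^{t}
So the left-hand side equals
  - 3 A e^{t} + 2 B e^{x}
This must equal f(x, t) = 6 e^{t} - 2 e^{x} identically.
Matching coefficients of the independent functions:
  [e^{t}]:  - 3 A = 6
  [e^{x}]:  2 B = -2
Solving: A = -2, B = -1.
Check against the point condition:
  u(0, 0) = -3  ⟹  A + B = -3  ✓
Hence u(x, t) = - 2 e^{t} - e^{x}.

Answer: u(x, t) = - 2 e^{t} - e^{x}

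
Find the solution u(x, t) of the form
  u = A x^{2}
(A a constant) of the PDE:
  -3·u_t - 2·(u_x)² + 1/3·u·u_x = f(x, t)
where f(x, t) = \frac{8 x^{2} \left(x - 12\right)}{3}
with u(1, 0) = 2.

Substitute the ansatz u = A x^{2} into the left-hand side.
Derivatives of the ansatz:
  u_t = 0
  u_x = 2 A x
Term by term:
  -3·u_t = 0
  -2·(u_x)² = - 8 A^{2} x^{2}
  1/3·u·u_x = \frac{2 A^{2} x^{3}}{3}
So the left-hand side equals
  \frac{2 A^{2} x^{3}}{3} - 8 A^{2} x^{2}
This must equal f(x, t) identically; expanded, f = \frac{8 x^{3}}{3} - 32 x^{2}.
Matching coefficients of the independent functions:
  [x^{2}]:  - 8 A^{2} = -32
  [x^{3}]:  \frac{2 A^{2}}{3} = \frac{8}{3}
These equations allow (A) = (-2) or (2).
Impose the point condition(s):
  u(1, 0) = 2  ⟹  A = 2
Only A = 2 satisfies everything.
Hence u(x, t) = 2 x^{2}.

Answer: u(x, t) = 2 x^{2}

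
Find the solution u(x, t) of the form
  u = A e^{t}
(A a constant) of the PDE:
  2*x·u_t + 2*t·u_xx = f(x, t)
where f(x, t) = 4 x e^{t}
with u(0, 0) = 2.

Substitute the ansatz u = A e^{t} into the left-hand side.
Derivatives of the ansatz:
  u_t = A e^{t}
  u_xx = 0
Term by term:
  2*x·u_t = 2 A x e^{t}
  2*t·u_xx = 0
So the left-hand side equals
  2 A x e^{t}
This must equal f(x, t) = 4 x e^{t} identically.
Matching coefficients of the independent functions:
  [x e^{t}]:  2 A = 4
Solving: A = 2.
Check against the point condition:
  u(0, 0) = 2  ⟹  A = 2  ✓
Hence u(x, t) = 2 e^{t}.

Answer: u(x, t) = 2 e^{t}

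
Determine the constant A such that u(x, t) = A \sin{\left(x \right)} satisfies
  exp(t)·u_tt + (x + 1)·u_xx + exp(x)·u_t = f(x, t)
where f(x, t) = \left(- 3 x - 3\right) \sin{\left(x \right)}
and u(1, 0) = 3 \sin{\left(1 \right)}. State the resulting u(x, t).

Substitute the ansatz u = A \sin{\left(x \right)} into the left-hand side.
Derivatives of the ansatz:
  u_tt = 0
  u_xx = - A \sin{\left(x \right)}
  u_t = 0
Term by term:
  exp(t)·u_tt = 0
  (x + 1)·u_xx = - A x \sin{\left(x \right)} - A \sin{\left(x \right)}
  exp(x)·u_t = 0
So the left-hand side equals
  - A x \sin{\left(x \right)} - A \sin{\left(x \right)}
This must equal f(x, t) identically; expanded, f = - 3 x \sin{\left(x \right)} - 3 \sin{\left(x \right)}.
Matching coefficients of the independent functions:
  [x \sin{\left(x \right)}, \sin{\left(x \right)}]:  - A = -3
Solving: A = 3.
Check against the point condition:
  u(1, 0) = 3 \sin{\left(1 \right)}  ⟹  A \sin{\left(1 \right)} = 3 \sin{\left(1 \right)}  ✓
Hence u(x, t) = 3 \sin{\left(x \right)}.

Answer: u(x, t) = 3 \sin{\left(x \right)}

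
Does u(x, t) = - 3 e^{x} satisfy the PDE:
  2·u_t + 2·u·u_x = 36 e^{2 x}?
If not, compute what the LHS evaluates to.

Evaluate each term of the left-hand side for u = - 3 e^{x}.
Derivatives:
  u_t = 0
  u_x = - 3 e^{x}
Terms:
  2·u_t = 0
  2·u·u_x = 18 e^{2 x}
Sum: LHS = 18 e^{2 x}
Given right-hand side: 36 e^{2 x}. Difference LHS − RHS = - 18 e^{2 x} ≠ 0, so u is not a solution.

Answer: No, the LHS evaluates to 18 e^{2 x}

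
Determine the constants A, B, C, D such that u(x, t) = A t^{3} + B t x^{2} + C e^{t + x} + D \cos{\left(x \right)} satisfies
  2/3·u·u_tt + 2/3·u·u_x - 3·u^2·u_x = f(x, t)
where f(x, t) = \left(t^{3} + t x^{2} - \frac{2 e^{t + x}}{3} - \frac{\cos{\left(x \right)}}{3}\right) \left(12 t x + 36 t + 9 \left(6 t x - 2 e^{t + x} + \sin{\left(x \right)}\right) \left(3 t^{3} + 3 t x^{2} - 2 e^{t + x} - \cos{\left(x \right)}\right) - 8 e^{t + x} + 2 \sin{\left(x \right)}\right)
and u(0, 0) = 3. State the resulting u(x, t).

Substitute the ansatz u = A t^{3} + B t x^{2} + C e^{t + x} + D \cos{\left(x \right)} into the left-hand side.
Derivatives of the ansatz:
  u_tt = 6 A t + C e^{t} e^{x}
  u_x = 2 B t x + C e^{t} e^{x} - D \sin{\left(x \right)}
Term by term:
  2/3·u·u_tt = 4 A^{2} t^{4} + 4 A B t^{2} x^{2} + \frac{2 A C t^{3} e^{t} e^{x}}{3} + 4 A C t e^{t} e^{x} + 4 A D t \cos{\left(x \right)} + \frac{2 B C t x^{2} e^{t} e^{x}}{3} + \frac{2 C^{2} e^{2 t} e^{2 x}}{3} + \frac{2 C D e^{t} e^{x} \cos{\left(x \right)}}{3}
  2/3·u·u_x = \frac{4 A B t^{4} x}{3} + \frac{2 A C t^{3} e^{t} e^{x}}{3} - \frac{2 A D t^{3} \sin{\left(x \right)}}{3} + \frac{4 B^{2} t^{2} x^{3}}{3} + \frac{2 B C t x^{2} e^{t} e^{x}}{3} + \frac{4 B C t x e^{t} e^{x}}{3} - \frac{2 B D t x^{2} \sin{\left(x \right)}}{3} + \frac{4 B D t x \cos{\left(x \right)}}{3} + \frac{2 C^{2} e^{2 t} e^{2 x}}{3} - \frac{2 C D e^{t} e^{x} \sin{\left(x \right)}}{3} + \frac{2 C D e^{t} e^{x} \cos{\left(x \right)}}{3} - \frac{2 D^{2} \sin{\left(x \right)} \cos{\left(x \right)}}{3}
  -3·u^2·u_x = - 6 A^{2} B t^{7} x - 3 A^{2} C t^{6} e^{t} e^{x} + 3 A^{2} D t^{6} \sin{\left(x \right)} - 12 A B^{2} t^{5} x^{3} - 6 A B C t^{4} x^{2} e^{t} e^{x} - 12 A B C t^{4} x e^{t} e^{x} + 6 A B D t^{4} x^{2} \sin{\left(x \right)} - 12 A B D t^{4} x \cos{\left(x \right)} - 6 A C^{2} t^{3} e^{2 t} e^{2 x} + 6 A C D t^{3} e^{t} e^{x} \sin{\left(x \right)} - 6 A C D t^{3} e^{t} e^{x} \cos{\left(x \right)} + 6 A D^{2} t^{3} \sin{\left(x \right)} \cos{\left(x \right)} - 6 B^{3} t^{3} x^{5} - 3 B^{2} C t^{2} x^{4} e^{t} e^{x} - 12 B^{2} C t^{2} x^{3} e^{t} e^{x} + 3 B^{2} D t^{2} x^{4} \sin{\left(x \right)} - 12 B^{2} D t^{2} x^{3} \cos{\left(x \right)} - 6 B C^{2} t x^{2} e^{2 t} e^{2 x} - 6 B C^{2} t x e^{2 t} e^{2 x} + 6 B C D t x^{2} e^{t} e^{x} \sin{\left(x \right)} - 6 B C D t x^{2} e^{t} e^{x} \cos{\left(x \right)} - 12 B C D t x e^{t} e^{x} \cos{\left(x \right)} + 6 B D^{2} t x^{2} \sin{\left(x \right)} \cos{\left(x \right)} - 6 B D^{2} t x \cos^{2}{\left(x \right)} - 3 C^{3} e^{3 t} e^{3 x} + 3 C^{2} D e^{2 t} e^{2 x} \sin{\left(x \right)} - 6 C^{2} D e^{2 t} e^{2 x} \cos{\left(x \right)} + 6 C D^{2} e^{t} e^{x} \sin{\left(x \right)} \cos{\left(x \right)} - 3 C D^{2} e^{t} e^{x} \cos^{2}{\left(x \right)} + 3 D^{3} \sin{\left(x \right)} \cos^{2}{\left(x \right)}
Sum these and collect like terms in the independent variables.
This must equal f(x, t) identically; expanded, f = 162 t^{7} x - 54 t^{6} e^{t} e^{x} + 27 t^{6} \sin{\left(x \right)} + 324 t^{5} x^{3} - 108 t^{4} x^{2} e^{t} e^{x} + 54 t^{4} x^{2} \sin{\left(x \right)} - 216 t^{4} x e^{t} e^{x} - 108 t^{4} x \cos{\left(x \right)} + 12 t^{4} x + 36 t^{4} + 162 t^{3} x^{5} + 72 t^{3} e^{2 t} e^{2 x} - 36 t^{3} e^{t} e^{x} \sin{\left(x \right)} + 36 t^{3} e^{t} e^{x} \cos{\left(x \right)} - 8 t^{3} e^{t} e^{x} - 18 t^{3} \sin{\left(x \right)} \cos{\left(x \right)} + 2 t^{3} \sin{\left(x \right)} - 54 t^{2} x^{4} e^{t} e^{x} + 27 t^{2} x^{4} \sin{\left(x \right)} - 216 t^{2} x^{3} e^{t} e^{x} - 108 t^{2} x^{3} \cos{\left(x \right)} + 12 t^{2} x^{3} + 36 t^{2} x^{2} + 72 t x^{2} e^{2 t} e^{2 x} - 36 t x^{2} e^{t} e^{x} \sin{\left(x \right)} + 36 t x^{2} e^{t} e^{x} \cos{\left(x \right)} - 8 t x^{2} e^{t} e^{x} - 18 t x^{2} \sin{\left(x \right)} \cos{\left(x \right)} + 2 t x^{2} \sin{\left(x \right)} + 72 t x e^{2 t} e^{2 x} + 72 t x e^{t} e^{x} \cos{\left(x \right)} - 8 t x e^{t} e^{x} + 18 t x \cos^{2}{\left(x \right)} - 4 t x \cos{\left(x \right)} - 24 t e^{t} e^{x} - 12 t \cos{\left(x \right)} - 24 e^{3 t} e^{3 x} + 12 e^{2 t} e^{2 x} \sin{\left(x \right)} - 24 e^{2 t} e^{2 x} \cos{\left(x \right)} + \frac{16 e^{2 t} e^{2 x}}{3} + 12 e^{t} e^{x} \sin{\left(x \right)} \cos{\left(x \right)} - \frac{4 e^{t} e^{x} \sin{\left(x \right)}}{3} - 6 e^{t} e^{x} \cos^{2}{\left(x \right)} + \frac{8 e^{t} e^{x} \cos{\left(x \right)}}{3} + 3 \sin{\left(x \right)} \cos^{2}{\left(x \right)} - \frac{2 \sin{\left(x \right)} \cos{\left(x \right)}}{3}.
Matching coefficients of the independent functions:
(each divided by its leading coefficient; functions giving the same equation are listed together)
  [t^{4}]:  A^{2} - 9 = 0
  [t \cos{\left(x \right)}, t^{3} \sin{\left(x \right)}]:  A D + 3 = 0
  [t^{2} x^{2}, t^{4} x]:  A B - 9 = 0
  [t^{2} x^{3}]:  B^{2} - 9 = 0
  [t^{3} x^{5}]:  B^{3} + 27 = 0
  [t^{5} x^{3}]:  A B^{2} + 27 = 0
  [t^{6} \sin{\left(x \right)}]:  A^{2} D - 9 = 0
  [t^{7} x]:  A^{2} B + 27 = 0
  [e^{2 t} e^{2 x}]:  C^{2} - 4 = 0
  [e^{3 t} e^{3 x}]:  C^{3} - 8 = 0
  [\sin{\left(x \right)} \cos{\left(x \right)}]:  D^{2} - 1 = 0
  [\sin{\left(x \right)} \cos^{2}{\left(x \right)}]:  D^{3} - 1 = 0
  [t x \cos{\left(x \right)}, t x^{2} \sin{\left(x \right)}]:  B D + 3 = 0
  [t x \cos^{2}{\left(x \right)}, t x^{2} \sin{\left(x \right)} \cos{\left(x \right)}]:  B D^{2} + 3 = 0
  [t e^{t} e^{x}, t^{3} e^{t} e^{x}]:  A C + 6 = 0
  [t^{2} x^{3} \cos{\left(x \right)}, t^{2} x^{4} \sin{\left(x \right)}]:  B^{2} D - 9 = 0
  [t^{3} e^{2 t} e^{2 x}]:  A C^{2} + 12 = 0
  [t^{3} \sin{\left(x \right)} \cos{\left(x \right)}]:  A D^{2} + 3 = 0
  [t^{4} x \cos{\left(x \right)}, t^{4} x^{2} \sin{\left(x \right)}]:  A B D - 9 = 0
  [t^{6} e^{t} e^{x}]:  A^{2} C - 18 = 0
  [e^{t} e^{x} \sin{\left(x \right)}, e^{t} e^{x} \cos{\left(x \right)}]:  C D - 2 = 0
  [e^{t} e^{x} \cos^{2}{\left(x \right)}, e^{t} e^{x} \sin{\left(x \right)} \cos{\left(x \right)}]:  C D^{2} - 2 = 0
  [e^{2 t} e^{2 x} \sin{\left(x \right)}, e^{2 t} e^{2 x} \cos{\left(x \right)}]:  C^{2} D - 4 = 0
  [t x e^{t} e^{x}, t x^{2} e^{t} e^{x}]:  B C + 6 = 0
  [t x e^{2 t} e^{2 x}, t x^{2} e^{2 t} e^{2 x}]:  B C^{2} + 12 = 0
  [t^{2} x^{3} e^{t} e^{x}, t^{2} x^{4} e^{t} e^{x}]:  B^{2} C - 18 = 0
  [t^{3} e^{t} e^{x} \sin{\left(x \right)}, t^{3} e^{t} e^{x} \cos{\left(x \right)}]:  A C D + 6 = 0
  [t^{4} x e^{t} e^{x}, t^{4} x^{2} e^{t} e^{x}]:  A B C - 18 = 0
  [t x e^{t} e^{x} \cos{\left(x \right)}, t x^{2} e^{t} e^{x} \sin{\left(x \right)}, t x^{2} e^{t} e^{x} \cos{\left(x \right)}]:  B C D + 6 = 0
Solving: A = -3, B = -3, C = 2, D = 1.
Check against the point condition:
  u(0, 0) = 3  ⟹  C + D = 3  ✓
Hence u(x, t) = - 3 t^{3} - 3 t x^{2} + 2 e^{t + x} + \cos{\left(x \right)}.

Answer: u(x, t) = - 3 t^{3} - 3 t x^{2} + 2 e^{t + x} + \cos{\left(x \right)}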